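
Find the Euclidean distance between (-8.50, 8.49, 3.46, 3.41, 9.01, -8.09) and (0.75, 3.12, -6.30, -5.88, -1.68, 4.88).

√(Σ(x_i - y_i)²) = √((-8.5 - 0.75)² + (8.49 - 3.12)² + (3.46 - (-6.3))² + (3.41 - (-5.88))² + (9.01 - (-1.68))² + (-8.09 - 4.88)²)
= √((-9.25)² + 5.37² + 9.76² + 9.29² + 10.69² + (-12.97)²) = √(85.5625 + 28.8369 + 95.2576 + 86.3041 + 114.2761 + 168.2209) = √578.4581 ≈ 24.0512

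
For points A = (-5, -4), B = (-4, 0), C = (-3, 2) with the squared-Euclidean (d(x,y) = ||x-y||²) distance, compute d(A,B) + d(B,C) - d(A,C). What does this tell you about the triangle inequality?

d(A,B) = 1² + 4² = 17, d(B,C) = 1² + 2² = 5, d(A,C) = 2² + 6² = 40.
d(A,B) + d(B,C) - d(A,C) = 17 + 5 - 40 = 22 - 40 = -18. This is < 0, so the triangle inequality FAILS for these points (squared-Euclidean is not a metric).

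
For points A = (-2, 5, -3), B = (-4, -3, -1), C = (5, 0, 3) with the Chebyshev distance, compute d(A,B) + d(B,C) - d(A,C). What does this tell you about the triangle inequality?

d(A,B) = max(2, 8, 2) = 8, d(B,C) = max(9, 3, 4) = 9, d(A,C) = max(7, 5, 6) = 7.
d(A,B) + d(B,C) - d(A,C) = 8 + 9 - 7 = 17 - 7 = 10. This is ≥ 0, so the triangle inequality holds for these points.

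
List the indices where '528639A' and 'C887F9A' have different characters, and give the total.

Differing positions: 1, 2, 4, 5. Hamming distance = 4.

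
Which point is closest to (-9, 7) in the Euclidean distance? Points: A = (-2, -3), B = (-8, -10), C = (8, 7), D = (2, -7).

Distances: d(A) ≈ 12.2066, d(B) ≈ 17.0294, d(C) = 17, d(D) ≈ 17.8045. Nearest: A = (-2, -3) with distance 12.2066.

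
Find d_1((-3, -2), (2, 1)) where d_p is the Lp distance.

Σ|x_i - y_i| = |-3 - 2| + |-2 - 1| = 5 + 3 = 8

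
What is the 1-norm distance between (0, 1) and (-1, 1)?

Σ|x_i - y_i| = |0 - (-1)| + |1 - 1| = 1 + 0 = 1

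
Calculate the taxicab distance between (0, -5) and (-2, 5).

Σ|x_i - y_i| = |0 - (-2)| + |-5 - 5| = 2 + 10 = 12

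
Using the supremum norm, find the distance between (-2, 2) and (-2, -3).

max(|x_i - y_i|) = max(|-2 - (-2)|, |2 - (-3)|) = max(0, 5) = 5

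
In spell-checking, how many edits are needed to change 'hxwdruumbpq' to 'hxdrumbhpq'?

Let D[i][j] be the edit distance between the first i characters of 'hxwdruumbpq' and the first j characters of 'hxdrumbhpq', with D[i][0] = i, D[0][j] = j, and D[i][j] = D[i-1][j-1] if the characters match, else 1 + min(D[i-1][j], D[i][j-1], D[i-1][j-1]). Filling the table (rows: prefixes of 'hxwdruumbpq', columns: prefixes of 'hxdrumbhpq'):
     ε  h  x  d  r  u  m  b  h  p  q
  ε  0  1  2  3  4  5  6  7  8  9 10
  h  1  0  1  2  3  4  5  6  7  8  9
  x  2  1  0  1  2  3  4  5  6  7  8
  w  3  2  1  1  2  3  4  5  6  7  8
  d  4  3  2  1  2  3  4  5  6  7  8
  r  5  4  3  2  1  2  3  4  5  6  7
  u  6  5  4  3  2  1  2  3  4  5  6
  u  7  6  5  4  3  2  2  3  4  5  6
  m  8  7  6  5  4  3  2  3  4  5  6
  b  9  8  7  6  5  4  3  2  3  4  5
  p 10  9  8  7  6  5  4  3  3  3  4
  q 11 10  9  8  7  6  5  4  4  4  3
The bottom-right entry gives D[11][10] = 3, so no sequence of fewer than 3 edits works. Backtracking through the table gives one optimal edit sequence (3 edits):
  hxwdruumbpq → hxdruumbpq (del w @3)
  hxdruumbpq → hxdrumbpq (del u @5)
  hxdrumbpq → hxdrumbhpq (ins h @8)
Edit distance = 3.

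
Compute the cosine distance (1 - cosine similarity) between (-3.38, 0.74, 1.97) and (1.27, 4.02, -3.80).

With u = (-3.38, 0.74, 1.97), v = (1.27, 4.02, -3.80):
u·v = (-3.38)·1.27 + 0.74·4.02 + 1.97·(-3.8) = (-4.2926) + 2.9748 + (-7.486) = -8.8038.
|u| = √((-3.38)² + 0.74² + 1.97²) = √(11.4244 + 0.5476 + 3.8809) = √15.8529, |v| = √(1.27² + 4.02² + (-3.8)²) = √(1.6129 + 16.1604 + 14.44) = √32.2133.
cos θ = (u·v)/(|u||v|) = -8.8038/(√15.8529·√32.2133) ≈ -0.3896
Cosine distance = 1 - cos θ ≈ 1 - (-0.3896) = 1.3896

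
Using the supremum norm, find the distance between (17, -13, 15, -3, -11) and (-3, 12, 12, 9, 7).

max(|x_i - y_i|) = max(|17 - (-3)|, |-13 - 12|, |15 - 12|, |-3 - 9|, |-11 - 7|) = max(20, 25, 3, 12, 18) = 25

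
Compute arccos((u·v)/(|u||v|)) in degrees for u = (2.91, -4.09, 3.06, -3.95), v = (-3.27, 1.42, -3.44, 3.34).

With u = (2.91, -4.09, 3.06, -3.95), v = (-3.27, 1.42, -3.44, 3.34):
u·v = 2.91·(-3.27) + (-4.09)·1.42 + 3.06·(-3.44) + (-3.95)·3.34 = (-9.5157) + (-5.8078) + (-10.5264) + (-13.193) = -39.0429.
|u| = √(2.91² + (-4.09)² + 3.06² + (-3.95)²) = √(8.4681 + 16.7281 + 9.3636 + 15.6025) = √50.1623, |v| = √((-3.27)² + 1.42² + (-3.44)² + 3.34²) = √(10.6929 + 2.0164 + 11.8336 + 11.1556) = √35.6985.
cos θ = (u·v)/(|u||v|) = -39.0429/(√50.1623·√35.6985) ≈ -0.922632
θ = arccos(-0.922632) ≈ 157.31°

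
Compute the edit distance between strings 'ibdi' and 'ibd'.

Let D[i][j] be the edit distance between the first i characters of 'ibdi' and the first j characters of 'ibd', with D[i][0] = i, D[0][j] = j, and D[i][j] = D[i-1][j-1] if the characters match, else 1 + min(D[i-1][j], D[i][j-1], D[i-1][j-1]). Filling the table (rows: prefixes of 'ibdi', columns: prefixes of 'ibd'):
     ε  i  b  d
  ε  0  1  2  3
  i  1  0  1  2
  b  2  1  0  1
  d  3  2  1  0
  i  4  3  2  1
The bottom-right entry gives D[4][3] = 1, so no sequence of fewer than 1 edit works. Backtracking through the table gives one optimal edit sequence (1 edit):
  ibdi → ibd (del i @4)
Edit distance = 1.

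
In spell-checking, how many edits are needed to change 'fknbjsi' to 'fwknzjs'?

Let D[i][j] be the edit distance between the first i characters of 'fknbjsi' and the first j characters of 'fwknzjs', with D[i][0] = i, D[0][j] = j, and D[i][j] = D[i-1][j-1] if the characters match, else 1 + min(D[i-1][j], D[i][j-1], D[i-1][j-1]). Filling the table (rows: prefixes of 'fknbjsi', columns: prefixes of 'fwknzjs'):
     ε  f  w  k  n  z  j  s
  ε  0  1  2  3  4  5  6  7
  f  1  0  1  2  3  4  5  6
  k  2  1  1  1  2  3  4  5
  n  3  2  2  2  1  2  3  4
  b  4  3  3  3  2  2  3  4
  j  5  4  4  4  3  3  2  3
  s  6  5  5  5  4  4  3  2
  i  7  6  6  6  5  5  4  3
The bottom-right entry gives D[7][7] = 3, so no sequence of fewer than 3 edits works. Backtracking through the table gives one optimal edit sequence (3 edits):
  fknbjsi → fwknbjsi (ins w @2)
  fwknbjsi → fwknzjsi (sub b→z @5)
  fwknzjsi → fwknzjs (del i @8)
Edit distance = 3.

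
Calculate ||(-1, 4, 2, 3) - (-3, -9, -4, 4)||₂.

√(Σ(x_i - y_i)²) = √((-1 - (-3))² + (4 - (-9))² + (2 - (-4))² + (3 - 4)²)
= √(2² + 13² + 6² + (-1)²) = √(4 + 169 + 36 + 1) = √210 ≈ 14.4914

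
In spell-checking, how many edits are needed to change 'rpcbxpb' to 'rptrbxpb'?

Let D[i][j] be the edit distance between the first i characters of 'rpcbxpb' and the first j characters of 'rptrbxpb', with D[i][0] = i, D[0][j] = j, and D[i][j] = D[i-1][j-1] if the characters match, else 1 + min(D[i-1][j], D[i][j-1], D[i-1][j-1]). Filling the table (rows: prefixes of 'rpcbxpb', columns: prefixes of 'rptrbxpb'):
     ε  r  p  t  r  b  x  p  b
  ε  0  1  2  3  4  5  6  7  8
  r  1  0  1  2  3  4  5  6  7
  p  2  1  0  1  2  3  4  5  6
  c  3  2  1  1  2  3  4  5  6
  b  4  3  2  2  2  2  3  4  5
  x  5  4  3  3  3  3  2  3  4
  p  6  5  4  4  4  4  3  2  3
  b  7  6  5  5  5  4  4  3  2
The bottom-right entry gives D[7][8] = 2, so no sequence of fewer than 2 edits works. Backtracking through the table gives one optimal edit sequence (2 edits):
  rpcbxpb → rptcbxpb (ins t @3)
  rptcbxpb → rptrbxpb (sub c→r @4)
Edit distance = 2.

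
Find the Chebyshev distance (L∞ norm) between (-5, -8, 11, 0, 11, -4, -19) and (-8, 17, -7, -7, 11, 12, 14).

max(|x_i - y_i|) = max(|-5 - (-8)|, |-8 - 17|, |11 - (-7)|, |0 - (-7)|, |11 - 11|, |-4 - 12|, |-19 - 14|) = max(3, 25, 18, 7, 0, 16, 33) = 33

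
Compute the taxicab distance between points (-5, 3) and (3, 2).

Σ|x_i - y_i| = |-5 - 3| + |3 - 2| = 8 + 1 = 9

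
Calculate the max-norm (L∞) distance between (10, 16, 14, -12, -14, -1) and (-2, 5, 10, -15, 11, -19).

max(|x_i - y_i|) = max(|10 - (-2)|, |16 - 5|, |14 - 10|, |-12 - (-15)|, |-14 - 11|, |-1 - (-19)|) = max(12, 11, 4, 3, 25, 18) = 25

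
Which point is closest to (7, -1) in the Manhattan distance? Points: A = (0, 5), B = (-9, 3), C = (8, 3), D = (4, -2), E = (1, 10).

Distances: d(A) = 13, d(B) = 20, d(C) = 5, d(D) = 4, d(E) = 17. Nearest: D = (4, -2) with distance 4.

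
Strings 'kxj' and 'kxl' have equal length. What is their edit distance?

Let D[i][j] be the edit distance between the first i characters of 'kxj' and the first j characters of 'kxl', with D[i][0] = i, D[0][j] = j, and D[i][j] = D[i-1][j-1] if the characters match, else 1 + min(D[i-1][j], D[i][j-1], D[i-1][j-1]). Filling the table (rows: prefixes of 'kxj', columns: prefixes of 'kxl'):
     ε  k  x  l
  ε  0  1  2  3
  k  1  0  1  2
  x  2  1  0  1
  j  3  2  1  1
The bottom-right entry gives D[3][3] = 1, so no sequence of fewer than 1 edit works. Backtracking through the table gives one optimal edit sequence (1 edit):
  kxj → kxl (sub j→l @3)
Edit distance = 1.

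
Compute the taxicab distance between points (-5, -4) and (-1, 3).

Σ|x_i - y_i| = |-5 - (-1)| + |-4 - 3| = 4 + 7 = 11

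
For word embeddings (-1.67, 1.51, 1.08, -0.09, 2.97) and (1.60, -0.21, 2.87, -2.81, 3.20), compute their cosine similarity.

With u = (-1.67, 1.51, 1.08, -0.09, 2.97), v = (1.60, -0.21, 2.87, -2.81, 3.20):
u·v = (-1.67)·1.6 + 1.51·(-0.21) + 1.08·2.87 + (-0.09)·(-2.81) + 2.97·3.2 = (-2.672) + (-0.3171) + 3.0996 + 0.2529 + 9.504 = 9.8674.
|u| = √((-1.67)² + 1.51² + 1.08² + (-0.09)² + 2.97²) = √(2.7889 + 2.2801 + 1.1664 + 0.0081 + 8.8209) = √15.0644, |v| = √(1.6² + (-0.21)² + 2.87² + (-2.81)² + 3.2²) = √(2.56 + 0.0441 + 8.2369 + 7.8961 + 10.24) = √28.9771.
cos θ = (u·v)/(|u||v|) = 9.8674/(√15.0644·√28.9771) ≈ 0.4723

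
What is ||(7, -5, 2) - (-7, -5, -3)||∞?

max(|x_i - y_i|) = max(|7 - (-7)|, |-5 - (-5)|, |2 - (-3)|) = max(14, 0, 5) = 14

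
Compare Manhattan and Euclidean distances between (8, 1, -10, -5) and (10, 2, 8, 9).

L1 = |8 - 10| + |1 - 2| + |-10 - 8| + |-5 - 9| = 2 + 1 + 18 + 14 = 35
L2 = √(2² + 1² + 18² + 14²) = √525 ≈ 22.9129
L1 ≥ L2 always (equality iff movement is along one axis); L1 > L2 here.
Ratio L1/L2 = 35/√525 ≈ 1.5275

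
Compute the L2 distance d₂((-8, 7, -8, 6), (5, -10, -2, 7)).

√(Σ(x_i - y_i)²) = √((-8 - 5)² + (7 - (-10))² + (-8 - (-2))² + (6 - 7)²)
= √((-13)² + 17² + (-6)² + (-1)²) = √(169 + 289 + 36 + 1) = √495 ≈ 22.2486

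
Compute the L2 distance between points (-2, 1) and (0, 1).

(Σ|x_i - y_i|^2)^(1/2) = (|-2 - 0|^2 + |1 - 1|^2)^(1/2)
= (2^2 + 0^2)^(1/2) = (4 + 0)^(1/2) = (4)^(1/2) = 2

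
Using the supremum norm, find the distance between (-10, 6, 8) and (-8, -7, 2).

max(|x_i - y_i|) = max(|-10 - (-8)|, |6 - (-7)|, |8 - 2|) = max(2, 13, 6) = 13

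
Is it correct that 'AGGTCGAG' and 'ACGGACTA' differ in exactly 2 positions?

Differing positions: 2, 4, 5, 6, 7, 8. Hamming distance = 6, so the claim that d_H = 2 is false.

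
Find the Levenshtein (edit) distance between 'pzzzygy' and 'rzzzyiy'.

Let D[i][j] be the edit distance between the first i characters of 'pzzzygy' and the first j characters of 'rzzzyiy', with D[i][0] = i, D[0][j] = j, and D[i][j] = D[i-1][j-1] if the characters match, else 1 + min(D[i-1][j], D[i][j-1], D[i-1][j-1]). Filling the table (rows: prefixes of 'pzzzygy', columns: prefixes of 'rzzzyiy'):
     ε  r  z  z  z  y  i  y
  ε  0  1  2  3  4  5  6  7
  p  1  1  2  3  4  5  6  7
  z  2  2  1  2  3  4  5  6
  z  3  3  2  1  2  3  4  5
  z  4  4  3  2  1  2  3  4
  y  5  5  4  3  2  1  2  3
  g  6  6  5  4  3  2  2  3
  y  7  7  6  5  4  3  3  2
The bottom-right entry gives D[7][7] = 2, so no sequence of fewer than 2 edits works. Backtracking through the table gives one optimal edit sequence (2 edits):
  pzzzygy → rzzzygy (sub p→r @1)
  rzzzygy → rzzzyiy (sub g→i @6)
Edit distance = 2.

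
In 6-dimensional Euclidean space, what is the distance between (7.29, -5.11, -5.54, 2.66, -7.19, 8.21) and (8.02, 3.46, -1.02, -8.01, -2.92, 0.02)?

√(Σ(x_i - y_i)²) = √((7.29 - 8.02)² + (-5.11 - 3.46)² + (-5.54 - (-1.02))² + (2.66 - (-8.01))² + (-7.19 - (-2.92))² + (8.21 - 0.02)²)
= √((-0.73)² + (-8.57)² + (-4.52)² + 10.67² + (-4.27)² + 8.19²) = √(0.5329 + 73.4449 + 20.4304 + 113.8489 + 18.2329 + 67.0761) = √293.5661 ≈ 17.1338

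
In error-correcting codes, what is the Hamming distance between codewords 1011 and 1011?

Differing positions: none. Hamming distance = 0.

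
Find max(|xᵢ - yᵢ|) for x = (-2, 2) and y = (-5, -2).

max(|x_i - y_i|) = max(|-2 - (-5)|, |2 - (-2)|) = max(3, 4) = 4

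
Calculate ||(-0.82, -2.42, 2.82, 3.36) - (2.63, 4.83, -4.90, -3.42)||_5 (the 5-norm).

(Σ|x_i - y_i|^5)^(1/5) = (|-0.82 - 2.63|^5 + |-2.42 - 4.83|^5 + |2.82 - (-4.9)|^5 + |3.36 - (-3.42)|^5)^(1/5)
= (3.45^5 + 7.25^5 + 7.72^5 + 6.78^5)^(1/5) ≈ (488.7598 + 20030.4189 + 27421.2029 + 14326.776)^(1/5) = (62267.1576)^(1/5) ≈ 9.096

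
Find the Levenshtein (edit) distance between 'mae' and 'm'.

Let D[i][j] be the edit distance between the first i characters of 'mae' and the first j characters of 'm', with D[i][0] = i, D[0][j] = j, and D[i][j] = D[i-1][j-1] if the characters match, else 1 + min(D[i-1][j], D[i][j-1], D[i-1][j-1]). Filling the table (rows: prefixes of 'mae', columns: prefixes of 'm'):
     ε  m
  ε  0  1
  m  1  0
  a  2  1
  e  3  2
The bottom-right entry gives D[3][1] = 2, so no sequence of fewer than 2 edits works. Backtracking through the table gives one optimal edit sequence (2 edits):
  mae → me (del a @2)
  me → m (del e @2)
Edit distance = 2.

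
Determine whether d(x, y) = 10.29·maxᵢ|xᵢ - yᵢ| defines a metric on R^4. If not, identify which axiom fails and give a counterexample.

Yes. The L∞ (Chebyshev) norm induces a metric on R^4, and multiplying a metric by a positive constant 10.29 > 0 preserves all four axioms: non-negativity (10.29·||x-y|| ≥ 0), identity (10.29·||x-y|| = 0 ⟺ ||x-y|| = 0 ⟺ x = y), symmetry (||x-y|| = ||y-x||), and the triangle inequality (10.29·||x-z|| ≤ 10.29·||x-y|| + 10.29·||y-z||). So d is a metric.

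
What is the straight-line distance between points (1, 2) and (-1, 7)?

√(Σ(x_i - y_i)²) = √((1 - (-1))² + (2 - 7)²)
= √(2² + (-5)²) = √(4 + 25) = √29 ≈ 5.3852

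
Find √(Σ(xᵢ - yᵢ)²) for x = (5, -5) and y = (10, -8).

√(Σ(x_i - y_i)²) = √((5 - 10)² + (-5 - (-8))²)
= √((-5)² + 3²) = √(25 + 9) = √34 ≈ 5.831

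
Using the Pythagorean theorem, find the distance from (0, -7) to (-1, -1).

√(Σ(x_i - y_i)²) = √((0 - (-1))² + (-7 - (-1))²)
= √(1² + (-6)²) = √(1 + 36) = √37 ≈ 6.0828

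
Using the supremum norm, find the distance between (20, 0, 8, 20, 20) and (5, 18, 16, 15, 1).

max(|x_i - y_i|) = max(|20 - 5|, |0 - 18|, |8 - 16|, |20 - 15|, |20 - 1|) = max(15, 18, 8, 5, 19) = 19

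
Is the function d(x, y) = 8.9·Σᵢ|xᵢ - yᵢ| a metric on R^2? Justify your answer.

Yes. The L1 (Manhattan) norm induces a metric on R^2, and multiplying a metric by a positive constant 8.9 > 0 preserves all four axioms: non-negativity (8.9·||x-y|| ≥ 0), identity (8.9·||x-y|| = 0 ⟺ ||x-y|| = 0 ⟺ x = y), symmetry (||x-y|| = ||y-x||), and the triangle inequality (8.9·||x-z|| ≤ 8.9·||x-y|| + 8.9·||y-z||). So d is a metric.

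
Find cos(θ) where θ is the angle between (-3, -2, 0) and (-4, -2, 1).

With u = (-3, -2, 0), v = (-4, -2, 1):
u·v = (-3)·(-4) + (-2)·(-2) + 0·1 = 12 + 4 + 0 = 16.
|u| = √((-3)² + (-2)² + 0²) = √13, |v| = √((-4)² + (-2)² + 1²) = √21, so |u||v| = √(13·21) = √273.
cos θ = (u·v)/(|u||v|) = 16/√273 ≈ 0.9684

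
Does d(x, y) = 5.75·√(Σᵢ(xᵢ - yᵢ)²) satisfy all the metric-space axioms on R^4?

Yes. The L2 (Euclidean) norm induces a metric on R^4, and multiplying a metric by a positive constant 5.75 > 0 preserves all four axioms: non-negativity (5.75·||x-y|| ≥ 0), identity (5.75·||x-y|| = 0 ⟺ ||x-y|| = 0 ⟺ x = y), symmetry (||x-y|| = ||y-x||), and the triangle inequality (5.75·||x-z|| ≤ 5.75·||x-y|| + 5.75·||y-z||). So d is a metric.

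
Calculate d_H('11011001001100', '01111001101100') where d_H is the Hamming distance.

Differing positions: 1, 3, 9. Hamming distance = 3.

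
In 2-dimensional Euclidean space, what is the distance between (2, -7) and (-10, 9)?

√(Σ(x_i - y_i)²) = √((2 - (-10))² + (-7 - 9)²)
= √(12² + (-16)²) = √(144 + 256) = √400 = 20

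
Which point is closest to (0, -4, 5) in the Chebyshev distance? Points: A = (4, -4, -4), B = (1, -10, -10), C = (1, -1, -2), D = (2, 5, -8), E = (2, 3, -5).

Distances: d(A) = 9, d(B) = 15, d(C) = 7, d(D) = 13, d(E) = 10. Nearest: C = (1, -1, -2) with distance 7.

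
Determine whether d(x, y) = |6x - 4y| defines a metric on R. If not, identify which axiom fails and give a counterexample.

No. d fails symmetry: d(9, 4) = |6·9 - 4·4| = |38| = 38, but d(4, 9) = |6·4 - 4·9| = |-12| = 12. Since 38 ≠ 12, d(x,y) ≠ d(y,x) in general.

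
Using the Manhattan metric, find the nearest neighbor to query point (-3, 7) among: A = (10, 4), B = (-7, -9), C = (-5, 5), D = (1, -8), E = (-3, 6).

Distances: d(A) = 16, d(B) = 20, d(C) = 4, d(D) = 19, d(E) = 1. Nearest: E = (-3, 6) with distance 1.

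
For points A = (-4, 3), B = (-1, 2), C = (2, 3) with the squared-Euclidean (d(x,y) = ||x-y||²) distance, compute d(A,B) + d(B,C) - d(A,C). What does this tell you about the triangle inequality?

d(A,B) = 3² + 1² = 10, d(B,C) = 3² + 1² = 10, d(A,C) = 6² + 0² = 36.
d(A,B) + d(B,C) - d(A,C) = 10 + 10 - 36 = 20 - 36 = -16. This is < 0, so the triangle inequality FAILS for these points (squared-Euclidean is not a metric).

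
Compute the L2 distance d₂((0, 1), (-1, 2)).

√(Σ(x_i - y_i)²) = √((0 - (-1))² + (1 - 2)²)
= √(1² + (-1)²) = √(1 + 1) = √2 ≈ 1.4142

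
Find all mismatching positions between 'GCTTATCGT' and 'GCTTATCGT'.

Differing positions: none. Hamming distance = 0.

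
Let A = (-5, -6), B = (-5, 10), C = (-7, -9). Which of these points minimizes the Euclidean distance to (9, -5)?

Distances: d(A) ≈ 14.0357, d(B) ≈ 20.5183, d(C) ≈ 16.4924. Nearest: A = (-5, -6) with distance 14.0357.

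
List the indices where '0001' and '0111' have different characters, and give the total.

Differing positions: 2, 3. Hamming distance = 2.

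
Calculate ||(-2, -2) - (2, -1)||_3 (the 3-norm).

(Σ|x_i - y_i|^3)^(1/3) = (|-2 - 2|^3 + |-2 - (-1)|^3)^(1/3)
= (4^3 + 1^3)^(1/3) = (64 + 1)^(1/3) = (65)^(1/3) ≈ 4.0207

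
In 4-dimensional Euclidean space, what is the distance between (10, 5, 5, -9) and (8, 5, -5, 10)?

√(Σ(x_i - y_i)²) = √((10 - 8)² + (5 - 5)² + (5 - (-5))² + (-9 - 10)²)
= √(2² + 0² + 10² + (-19)²) = √(4 + 0 + 100 + 361) = √465 ≈ 21.5639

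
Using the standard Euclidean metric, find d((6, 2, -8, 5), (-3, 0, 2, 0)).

√(Σ(x_i - y_i)²) = √((6 - (-3))² + (2 - 0)² + (-8 - 2)² + (5 - 0)²)
= √(9² + 2² + (-10)² + 5²) = √(81 + 4 + 100 + 25) = √210 ≈ 14.4914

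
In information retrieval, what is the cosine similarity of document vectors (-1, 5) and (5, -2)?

With u = (-1, 5), v = (5, -2):
u·v = (-1)·5 + 5·(-2) = (-5) + (-10) = -15.
|u| = √((-1)² + 5²) = √26, |v| = √(5² + (-2)²) = √29, so |u||v| = √(26·29) = √754.
cos θ = (u·v)/(|u||v|) = -15/√754 ≈ -0.5463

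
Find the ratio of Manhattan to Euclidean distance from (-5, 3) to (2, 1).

L1 = |-5 - 2| + |3 - 1| = 7 + 2 = 9
L2 = √(7² + 2²) = √53 ≈ 7.2801
L1 ≥ L2 always (equality iff movement is along one axis); L1 > L2 here.
Ratio L1/L2 = 9/√53 ≈ 1.2362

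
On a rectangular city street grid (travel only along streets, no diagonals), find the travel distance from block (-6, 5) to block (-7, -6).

Σ|x_i - y_i| = |-6 - (-7)| + |5 - (-6)| = 1 + 11 = 12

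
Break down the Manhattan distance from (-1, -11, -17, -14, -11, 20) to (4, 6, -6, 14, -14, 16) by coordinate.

Σ|x_i - y_i| = |-1 - 4| + |-11 - 6| + |-17 - (-6)| + |-14 - 14| + |-11 - (-14)| + |20 - 16| = 5 + 17 + 11 + 28 + 3 + 4 = 68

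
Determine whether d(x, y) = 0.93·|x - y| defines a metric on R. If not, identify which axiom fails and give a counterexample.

Yes. Since |x - y| is a metric on R and 0.93 > 0, the positive scalar multiple 0.93·|x - y| is also a metric: scaling by a positive constant preserves non-negativity, identity (d=0 ⟺ |x-y|=0 ⟺ x=y), symmetry, and the triangle inequality.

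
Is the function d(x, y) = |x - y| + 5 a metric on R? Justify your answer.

No. d fails identity of indiscernibles (specifically d(x,x) = 0): d(-7, -7) = |-7 - (-7)| + 5 = 0 + 5 = 5 ≠ 0.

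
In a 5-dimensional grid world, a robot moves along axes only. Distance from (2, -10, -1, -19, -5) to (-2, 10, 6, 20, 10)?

Σ|x_i - y_i| = |2 - (-2)| + |-10 - 10| + |-1 - 6| + |-19 - 20| + |-5 - 10| = 4 + 20 + 7 + 39 + 15 = 85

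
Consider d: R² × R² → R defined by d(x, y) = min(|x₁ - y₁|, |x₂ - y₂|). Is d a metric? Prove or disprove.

No. d fails identity of indiscernibles: take x = (4, 0) and y = (4, 8). Then d(x,y) = min(|4 - 4|, |0 - 8|) = min(0, 8) = 0, yet x ≠ y.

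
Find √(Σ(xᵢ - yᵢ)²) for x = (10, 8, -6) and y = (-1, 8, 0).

√(Σ(x_i - y_i)²) = √((10 - (-1))² + (8 - 8)² + (-6 - 0)²)
= √(11² + 0² + (-6)²) = √(121 + 0 + 36) = √157 ≈ 12.53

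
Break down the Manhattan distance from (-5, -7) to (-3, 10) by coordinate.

Σ|x_i - y_i| = |-5 - (-3)| + |-7 - 10| = 2 + 17 = 19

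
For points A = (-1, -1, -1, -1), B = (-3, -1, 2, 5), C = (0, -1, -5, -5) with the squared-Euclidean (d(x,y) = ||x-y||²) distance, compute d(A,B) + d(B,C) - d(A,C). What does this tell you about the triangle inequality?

d(A,B) = 2² + 0² + 3² + 6² = 49, d(B,C) = 3² + 0² + 7² + 10² = 158, d(A,C) = 1² + 0² + 4² + 4² = 33.
d(A,B) + d(B,C) - d(A,C) = 49 + 158 - 33 = 207 - 33 = 174. This is ≥ 0, so the triangle inequality holds for these points.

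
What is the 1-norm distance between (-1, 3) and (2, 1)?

Σ|x_i - y_i| = |-1 - 2| + |3 - 1| = 3 + 2 = 5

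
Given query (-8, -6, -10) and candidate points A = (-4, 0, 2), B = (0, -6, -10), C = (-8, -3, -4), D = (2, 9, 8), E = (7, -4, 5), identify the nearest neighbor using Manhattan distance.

Distances: d(A) = 22, d(B) = 8, d(C) = 9, d(D) = 43, d(E) = 32. Nearest: B = (0, -6, -10) with distance 8.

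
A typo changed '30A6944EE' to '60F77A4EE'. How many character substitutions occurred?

Differing positions: 1, 3, 4, 5, 6. Hamming distance = 5.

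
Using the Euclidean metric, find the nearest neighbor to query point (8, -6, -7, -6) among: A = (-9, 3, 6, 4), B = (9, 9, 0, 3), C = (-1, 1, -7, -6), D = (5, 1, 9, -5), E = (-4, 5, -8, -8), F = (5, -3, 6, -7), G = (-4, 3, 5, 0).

Distances: d(A) ≈ 25.2784, d(B) ≈ 18.868, d(C) ≈ 11.4018, d(D) ≈ 17.7482, d(E) ≈ 16.4317, d(F) ≈ 13.7113, d(G) ≈ 20.1246. Nearest: C = (-1, 1, -7, -6) with distance 11.4018.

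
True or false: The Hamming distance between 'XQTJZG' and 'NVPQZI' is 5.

Differing positions: 1, 2, 3, 4, 6. Hamming distance = 5, so the claim is true.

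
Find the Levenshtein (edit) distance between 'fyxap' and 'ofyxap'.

Let D[i][j] be the edit distance between the first i characters of 'fyxap' and the first j characters of 'ofyxap', with D[i][0] = i, D[0][j] = j, and D[i][j] = D[i-1][j-1] if the characters match, else 1 + min(D[i-1][j], D[i][j-1], D[i-1][j-1]). Filling the table (rows: prefixes of 'fyxap', columns: prefixes of 'ofyxap'):
     ε  o  f  y  x  a  p
  ε  0  1  2  3  4  5  6
  f  1  1  1  2  3  4  5
  y  2  2  2  1  2  3  4
  x  3  3  3  2  1  2  3
  a  4  4  4  3  2  1  2
  p  5  5  5  4  3  2  1
The bottom-right entry gives D[5][6] = 1, so no sequence of fewer than 1 edit works. Backtracking through the table gives one optimal edit sequence (1 edit):
  fyxap → ofyxap (ins o @1)
Edit distance = 1.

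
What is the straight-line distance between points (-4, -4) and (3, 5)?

√(Σ(x_i - y_i)²) = √((-4 - 3)² + (-4 - 5)²)
= √((-7)² + (-9)²) = √(49 + 81) = √130 ≈ 11.4018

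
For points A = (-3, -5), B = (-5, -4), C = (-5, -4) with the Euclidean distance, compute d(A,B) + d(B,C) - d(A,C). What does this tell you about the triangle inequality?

d(A,B) = √(2² + 1²) = √5 ≈ 2.2361, d(B,C) = √(0² + 0²) = √0 = 0, d(A,C) = √(2² + 1²) = √5 ≈ 2.2361.
d(A,B) + d(B,C) - d(A,C) = 2.2361 + 0 - 2.2361 = 2.2361 - 2.2361 = 0. This is ≥ 0, so the triangle inequality holds for these points.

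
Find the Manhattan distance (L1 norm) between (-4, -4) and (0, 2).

Σ|x_i - y_i| = |-4 - 0| + |-4 - 2| = 4 + 6 = 10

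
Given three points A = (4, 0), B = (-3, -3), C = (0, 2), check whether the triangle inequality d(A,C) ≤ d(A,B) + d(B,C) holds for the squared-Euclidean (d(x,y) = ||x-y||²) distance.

d(A,B) = 7² + 3² = 58, d(B,C) = 3² + 5² = 34, d(A,C) = 4² + 2² = 20.
d(A,C) = 20 ≤ 58 + 34 = 92. Triangle inequality is satisfied.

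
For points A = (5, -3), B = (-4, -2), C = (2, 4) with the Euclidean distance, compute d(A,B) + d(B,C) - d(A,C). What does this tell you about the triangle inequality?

d(A,B) = √(9² + 1²) = √82 ≈ 9.0554, d(B,C) = √(6² + 6²) = √72 ≈ 8.4853, d(A,C) = √(3² + 7²) = √58 ≈ 7.6158.
d(A,B) + d(B,C) - d(A,C) = 9.0554 + 8.4853 - 7.6158 = 17.5407 - 7.6158 = 9.9249 (to 4 decimal places). This is ≥ 0, so the triangle inequality holds for these points.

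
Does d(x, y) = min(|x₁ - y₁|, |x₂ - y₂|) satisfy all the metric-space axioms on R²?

No. d fails identity of indiscernibles: take x = (-2, 0) and y = (-2, 8). Then d(x,y) = min(|-2 - (-2)|, |0 - 8|) = min(0, 8) = 0, yet x ≠ y.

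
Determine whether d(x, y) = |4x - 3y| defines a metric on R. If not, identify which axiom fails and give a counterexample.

No. d fails symmetry: d(7, 8) = |4·7 - 3·8| = |4| = 4, but d(8, 7) = |4·8 - 3·7| = |11| = 11. Since 4 ≠ 11, d(x,y) ≠ d(y,x) in general.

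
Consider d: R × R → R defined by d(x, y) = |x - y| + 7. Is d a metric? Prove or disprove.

No. d fails identity of indiscernibles (specifically d(x,x) = 0): d(4, 4) = |4 - 4| + 7 = 0 + 7 = 7 ≠ 0.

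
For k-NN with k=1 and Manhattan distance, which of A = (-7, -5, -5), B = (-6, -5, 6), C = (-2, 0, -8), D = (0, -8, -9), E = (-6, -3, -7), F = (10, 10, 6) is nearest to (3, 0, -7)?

Distances: d(A) = 17, d(B) = 27, d(C) = 6, d(D) = 13, d(E) = 12, d(F) = 30. Nearest: C = (-2, 0, -8) with distance 6.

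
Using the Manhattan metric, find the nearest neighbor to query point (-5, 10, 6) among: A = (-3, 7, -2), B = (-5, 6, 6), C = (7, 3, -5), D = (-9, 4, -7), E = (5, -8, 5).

Distances: d(A) = 13, d(B) = 4, d(C) = 30, d(D) = 23, d(E) = 29. Nearest: B = (-5, 6, 6) with distance 4.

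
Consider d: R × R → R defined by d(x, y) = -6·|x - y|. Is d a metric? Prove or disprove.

No. With c = -6 < 0, d fails non-negativity: d(9, 13) = -6·|9 - 13| = -6·4 = -24 < 0.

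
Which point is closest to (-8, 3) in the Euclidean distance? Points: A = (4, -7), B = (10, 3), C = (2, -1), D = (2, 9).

Distances: d(A) ≈ 15.6205, d(B) = 18, d(C) ≈ 10.7703, d(D) ≈ 11.6619. Nearest: C = (2, -1) with distance 10.7703.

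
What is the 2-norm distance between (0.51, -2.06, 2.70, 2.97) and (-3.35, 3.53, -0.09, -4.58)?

(Σ|x_i - y_i|^2)^(1/2) = (|0.51 - (-3.35)|^2 + |-2.06 - 3.53|^2 + |2.7 - (-0.09)|^2 + |2.97 - (-4.58)|^2)^(1/2)
= (3.86^2 + 5.59^2 + 2.79^2 + 7.55^2)^(1/2) = (14.8996 + 31.2481 + 7.7841 + 57.0025)^(1/2) = (110.9343)^(1/2) ≈ 10.5325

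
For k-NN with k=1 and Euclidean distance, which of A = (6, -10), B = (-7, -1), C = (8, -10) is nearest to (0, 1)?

Distances: d(A) ≈ 12.53, d(B) ≈ 7.2801, d(C) ≈ 13.6015. Nearest: B = (-7, -1) with distance 7.2801.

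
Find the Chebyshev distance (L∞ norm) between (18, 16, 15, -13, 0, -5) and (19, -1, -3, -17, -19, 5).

max(|x_i - y_i|) = max(|18 - 19|, |16 - (-1)|, |15 - (-3)|, |-13 - (-17)|, |0 - (-19)|, |-5 - 5|) = max(1, 17, 18, 4, 19, 10) = 19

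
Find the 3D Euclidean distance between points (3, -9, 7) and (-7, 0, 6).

√(Σ(x_i - y_i)²) = √((3 - (-7))² + (-9 - 0)² + (7 - 6)²)
= √(10² + (-9)² + 1²) = √(100 + 81 + 1) = √182 ≈ 13.4907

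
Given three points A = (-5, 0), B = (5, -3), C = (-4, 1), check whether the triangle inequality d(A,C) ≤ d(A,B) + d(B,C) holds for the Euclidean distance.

d(A,B) = √(10² + 3²) = √109 ≈ 10.4403, d(B,C) = √(9² + 4²) = √97 ≈ 9.8489, d(A,C) = √(1² + 1²) = √2 ≈ 1.4142.
d(A,C) ≈ 1.4142 ≤ 10.4403 + 9.8489 = 20.2892. Triangle inequality is satisfied.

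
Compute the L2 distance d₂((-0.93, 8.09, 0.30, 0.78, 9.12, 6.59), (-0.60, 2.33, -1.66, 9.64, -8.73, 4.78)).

√(Σ(x_i - y_i)²) = √((-0.93 - (-0.6))² + (8.09 - 2.33)² + (0.3 - (-1.66))² + (0.78 - 9.64)² + (9.12 - (-8.73))² + (6.59 - 4.78)²)
= √((-0.33)² + 5.76² + 1.96² + (-8.86)² + 17.85² + 1.81²) = √(0.1089 + 33.1776 + 3.8416 + 78.4996 + 318.6225 + 3.2761) = √437.5263 ≈ 20.9171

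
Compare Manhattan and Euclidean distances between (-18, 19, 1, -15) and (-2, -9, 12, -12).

L1 = |-18 - (-2)| + |19 - (-9)| + |1 - 12| + |-15 - (-12)| = 16 + 28 + 11 + 3 = 58
L2 = √(16² + 28² + 11² + 3²) = √1170 ≈ 34.2053
L1 ≥ L2 always (equality iff movement is along one axis); L1 > L2 here.
Ratio L1/L2 = 58/√1170 ≈ 1.6956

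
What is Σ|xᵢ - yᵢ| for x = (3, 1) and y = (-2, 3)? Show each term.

Σ|x_i - y_i| = |3 - (-2)| + |1 - 3| = 5 + 2 = 7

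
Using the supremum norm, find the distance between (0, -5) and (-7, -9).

max(|x_i - y_i|) = max(|0 - (-7)|, |-5 - (-9)|) = max(7, 4) = 7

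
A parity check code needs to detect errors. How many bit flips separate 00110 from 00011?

Differing positions: 3, 5. Hamming distance = 2.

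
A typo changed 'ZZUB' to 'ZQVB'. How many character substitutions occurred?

Differing positions: 2, 3. Hamming distance = 2.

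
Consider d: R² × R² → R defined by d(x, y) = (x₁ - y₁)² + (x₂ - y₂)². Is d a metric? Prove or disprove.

No. The squared Euclidean distance fails the triangle inequality. Counterexample: x = (0, 0), y = (4, 5), z = (8, 10). d(x,z) = 8² + 10² = 164, but d(x,y) + d(y,z) = (4² + 5²) + (4² + 5²) = 41 + 41 = 82. Since 164 > 82, the triangle inequality is violated. (Note: √d, the ordinary Euclidean distance, IS a metric.)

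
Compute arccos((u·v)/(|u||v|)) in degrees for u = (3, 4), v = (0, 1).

With u = (3, 4), v = (0, 1):
u·v = 3·0 + 4·1 = 0 + 4 = 4.
|u| = √(3² + 4²) = √25, |v| = √(0² + 1²) = √1, so |u||v| = √(25·1) = √25 = 5.
cos θ = (u·v)/(|u||v|) = 4/5 = 0.8
θ = arccos(0.8) ≈ 36.87°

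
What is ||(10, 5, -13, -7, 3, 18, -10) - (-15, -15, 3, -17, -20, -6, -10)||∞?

max(|x_i - y_i|) = max(|10 - (-15)|, |5 - (-15)|, |-13 - 3|, |-7 - (-17)|, |3 - (-20)|, |18 - (-6)|, |-10 - (-10)|) = max(25, 20, 16, 10, 23, 24, 0) = 25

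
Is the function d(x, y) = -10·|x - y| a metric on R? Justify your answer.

No. With c = -10 < 0, d fails non-negativity: d(6, 12) = -10·|6 - 12| = -10·6 = -60 < 0.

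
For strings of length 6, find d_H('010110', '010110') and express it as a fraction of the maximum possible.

Differing positions: none. Hamming distance = 0. The maximum possible Hamming distance for length-6 strings is 6, so d_H/6 = 0/6 = 0.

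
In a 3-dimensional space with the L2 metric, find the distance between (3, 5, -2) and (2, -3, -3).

(Σ|x_i - y_i|^2)^(1/2) = (|3 - 2|^2 + |5 - (-3)|^2 + |-2 - (-3)|^2)^(1/2)
= (1^2 + 8^2 + 1^2)^(1/2) = (1 + 64 + 1)^(1/2) = (66)^(1/2) ≈ 8.124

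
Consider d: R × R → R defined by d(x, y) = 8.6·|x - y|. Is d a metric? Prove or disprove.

Yes. Since |x - y| is a metric on R and 8.6 > 0, the positive scalar multiple 8.6·|x - y| is also a metric: scaling by a positive constant preserves non-negativity, identity (d=0 ⟺ |x-y|=0 ⟺ x=y), symmetry, and the triangle inequality.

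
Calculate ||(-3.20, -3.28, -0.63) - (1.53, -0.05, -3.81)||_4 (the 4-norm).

(Σ|x_i - y_i|^4)^(1/4) = (|-3.2 - 1.53|^4 + |-3.28 - (-0.05)|^4 + |-0.63 - (-3.81)|^4)^(1/4)
= (4.73^4 + 3.23^4 + 3.18^4)^(1/4) ≈ (500.5467 + 108.8454 + 102.2606)^(1/4) = (711.6527)^(1/4) ≈ 5.165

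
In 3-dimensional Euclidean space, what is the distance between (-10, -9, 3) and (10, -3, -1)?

√(Σ(x_i - y_i)²) = √((-10 - 10)² + (-9 - (-3))² + (3 - (-1))²)
= √((-20)² + (-6)² + 4²) = √(400 + 36 + 16) = √452 ≈ 21.2603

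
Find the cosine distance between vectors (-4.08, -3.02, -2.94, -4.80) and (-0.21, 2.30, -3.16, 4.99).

With u = (-4.08, -3.02, -2.94, -4.80), v = (-0.21, 2.30, -3.16, 4.99):
u·v = (-4.08)·(-0.21) + (-3.02)·2.3 + (-2.94)·(-3.16) + (-4.8)·4.99 = 0.8568 + (-6.946) + 9.2904 + (-23.952) = -20.7508.
|u| = √((-4.08)² + (-3.02)² + (-2.94)² + (-4.8)²) = √(16.6464 + 9.1204 + 8.6436 + 23.04) = √57.4504, |v| = √((-0.21)² + 2.3² + (-3.16)² + 4.99²) = √(0.0441 + 5.29 + 9.9856 + 24.9001) = √40.2198.
cos θ = (u·v)/(|u||v|) = -20.7508/(√57.4504·√40.2198) ≈ -0.4317
Cosine distance = 1 - cos θ ≈ 1 - (-0.4317) = 1.4317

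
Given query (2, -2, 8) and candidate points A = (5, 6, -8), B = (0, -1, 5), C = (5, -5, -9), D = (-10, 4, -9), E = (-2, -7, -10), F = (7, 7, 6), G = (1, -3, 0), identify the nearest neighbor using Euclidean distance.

Distances: d(A) ≈ 18.1384, d(B) ≈ 3.7417, d(C) ≈ 17.5214, d(D) ≈ 21.6564, d(E) ≈ 19.105, d(F) ≈ 10.4881, d(G) ≈ 8.124. Nearest: B = (0, -1, 5) with distance 3.7417.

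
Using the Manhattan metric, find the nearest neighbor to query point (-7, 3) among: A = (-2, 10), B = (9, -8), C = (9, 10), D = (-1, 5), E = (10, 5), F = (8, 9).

Distances: d(A) = 12, d(B) = 27, d(C) = 23, d(D) = 8, d(E) = 19, d(F) = 21. Nearest: D = (-1, 5) with distance 8.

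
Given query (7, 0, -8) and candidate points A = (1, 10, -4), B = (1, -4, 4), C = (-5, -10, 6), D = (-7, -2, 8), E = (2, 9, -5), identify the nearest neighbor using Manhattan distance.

Distances: d(A) = 20, d(B) = 22, d(C) = 36, d(D) = 32, d(E) = 17. Nearest: E = (2, 9, -5) with distance 17.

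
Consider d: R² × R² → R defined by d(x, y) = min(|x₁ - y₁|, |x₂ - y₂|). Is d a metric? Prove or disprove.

No. d fails identity of indiscernibles: take x = (-3, 0) and y = (-3, 3). Then d(x,y) = min(|-3 - (-3)|, |0 - 3|) = min(0, 3) = 0, yet x ≠ y.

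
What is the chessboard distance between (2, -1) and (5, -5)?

max(|x_i - y_i|) = max(|2 - 5|, |-1 - (-5)|) = max(3, 4) = 4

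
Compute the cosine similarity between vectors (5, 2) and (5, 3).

With u = (5, 2), v = (5, 3):
u·v = 5·5 + 2·3 = 25 + 6 = 31.
|u| = √(5² + 2²) = √29, |v| = √(5² + 3²) = √34, so |u||v| = √(29·34) = √986.
cos θ = (u·v)/(|u||v|) = 31/√986 ≈ 0.9872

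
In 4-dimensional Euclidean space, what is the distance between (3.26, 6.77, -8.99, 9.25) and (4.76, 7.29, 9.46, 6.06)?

√(Σ(x_i - y_i)²) = √((3.26 - 4.76)² + (6.77 - 7.29)² + (-8.99 - 9.46)² + (9.25 - 6.06)²)
= √((-1.5)² + (-0.52)² + (-18.45)² + 3.19²) = √(2.25 + 0.2704 + 340.4025 + 10.1761) = √353.099 ≈ 18.7909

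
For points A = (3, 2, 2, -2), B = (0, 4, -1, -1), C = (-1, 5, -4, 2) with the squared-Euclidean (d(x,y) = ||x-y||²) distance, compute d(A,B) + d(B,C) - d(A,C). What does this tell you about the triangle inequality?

d(A,B) = 3² + 2² + 3² + 1² = 23, d(B,C) = 1² + 1² + 3² + 3² = 20, d(A,C) = 4² + 3² + 6² + 4² = 77.
d(A,B) + d(B,C) - d(A,C) = 23 + 20 - 77 = 43 - 77 = -34. This is < 0, so the triangle inequality FAILS for these points (squared-Euclidean is not a metric).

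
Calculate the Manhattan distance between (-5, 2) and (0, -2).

Σ|x_i - y_i| = |-5 - 0| + |2 - (-2)| = 5 + 4 = 9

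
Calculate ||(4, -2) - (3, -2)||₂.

√(Σ(x_i - y_i)²) = √((4 - 3)² + (-2 - (-2))²)
= √(1² + 0²) = √(1 + 0) = √1 = 1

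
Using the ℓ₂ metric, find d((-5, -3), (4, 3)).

√(Σ(x_i - y_i)²) = √((-5 - 4)² + (-3 - 3)²)
= √((-9)² + (-6)²) = √(81 + 36) = √117 ≈ 10.8167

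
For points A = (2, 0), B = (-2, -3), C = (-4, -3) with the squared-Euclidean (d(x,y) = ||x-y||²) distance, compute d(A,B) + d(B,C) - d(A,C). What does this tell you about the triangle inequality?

d(A,B) = 4² + 3² = 25, d(B,C) = 2² + 0² = 4, d(A,C) = 6² + 3² = 45.
d(A,B) + d(B,C) - d(A,C) = 25 + 4 - 45 = 29 - 45 = -16. This is < 0, so the triangle inequality FAILS for these points (squared-Euclidean is not a metric).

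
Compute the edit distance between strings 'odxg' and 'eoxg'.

Let D[i][j] be the edit distance between the first i characters of 'odxg' and the first j characters of 'eoxg', with D[i][0] = i, D[0][j] = j, and D[i][j] = D[i-1][j-1] if the characters match, else 1 + min(D[i-1][j], D[i][j-1], D[i-1][j-1]). Filling the table (rows: prefixes of 'odxg', columns: prefixes of 'eoxg'):
     ε  e  o  x  g
  ε  0  1  2  3  4
  o  1  1  1  2  3
  d  2  2  2  2  3
  x  3  3  3  2  3
  g  4  4  4  3  2
The bottom-right entry gives D[4][4] = 2, so no sequence of fewer than 2 edits works. Backtracking through the table gives one optimal edit sequence (2 edits):
  odxg → edxg (sub o→e @1)
  edxg → eoxg (sub d→o @2)
Edit distance = 2.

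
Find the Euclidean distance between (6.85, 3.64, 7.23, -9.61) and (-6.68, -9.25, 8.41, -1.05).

√(Σ(x_i - y_i)²) = √((6.85 - (-6.68))² + (3.64 - (-9.25))² + (7.23 - 8.41)² + (-9.61 - (-1.05))²)
= √(13.53² + 12.89² + (-1.18)² + (-8.56)²) = √(183.0609 + 166.1521 + 1.3924 + 73.2736) = √423.879 ≈ 20.5883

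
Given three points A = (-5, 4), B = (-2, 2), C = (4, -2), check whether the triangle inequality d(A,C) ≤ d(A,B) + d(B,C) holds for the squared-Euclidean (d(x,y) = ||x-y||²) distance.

d(A,B) = 3² + 2² = 13, d(B,C) = 6² + 4² = 52, d(A,C) = 9² + 6² = 117.
d(A,C) = 117 > 13 + 52 = 65. Triangle inequality is VIOLATED. (Squared-Euclidean is not a metric — this is a counterexample.)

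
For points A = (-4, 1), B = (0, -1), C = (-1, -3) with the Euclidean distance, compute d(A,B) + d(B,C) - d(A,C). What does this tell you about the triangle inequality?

d(A,B) = √(4² + 2²) = √20 ≈ 4.4721, d(B,C) = √(1² + 2²) = √5 ≈ 2.2361, d(A,C) = √(3² + 4²) = √25 = 5.
d(A,B) + d(B,C) - d(A,C) = 4.4721 + 2.2361 - 5 = 6.7082 - 5 = 1.7082 (to 4 decimal places). This is ≥ 0, so the triangle inequality holds for these points.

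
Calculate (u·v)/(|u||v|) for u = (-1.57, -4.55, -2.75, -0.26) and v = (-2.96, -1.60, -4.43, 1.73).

With u = (-1.57, -4.55, -2.75, -0.26), v = (-2.96, -1.60, -4.43, 1.73):
u·v = (-1.57)·(-2.96) + (-4.55)·(-1.6) + (-2.75)·(-4.43) + (-0.26)·1.73 = 4.6472 + 7.28 + 12.1825 + (-0.4498) = 23.6599.
|u| = √((-1.57)² + (-4.55)² + (-2.75)² + (-0.26)²) = √(2.4649 + 20.7025 + 7.5625 + 0.0676) = √30.7975, |v| = √((-2.96)² + (-1.6)² + (-4.43)² + 1.73²) = √(8.7616 + 2.56 + 19.6249 + 2.9929) = √33.9394.
cos θ = (u·v)/(|u||v|) = 23.6599/(√30.7975·√33.9394) ≈ 0.7318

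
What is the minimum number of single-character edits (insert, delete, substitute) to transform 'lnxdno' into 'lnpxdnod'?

Let D[i][j] be the edit distance between the first i characters of 'lnxdno' and the first j characters of 'lnpxdnod', with D[i][0] = i, D[0][j] = j, and D[i][j] = D[i-1][j-1] if the characters match, else 1 + min(D[i-1][j], D[i][j-1], D[i-1][j-1]). Filling the table (rows: prefixes of 'lnxdno', columns: prefixes of 'lnpxdnod'):
     ε  l  n  p  x  d  n  o  d
  ε  0  1  2  3  4  5  6  7  8
  l  1  0  1  2  3  4  5  6  7
  n  2  1  0  1  2  3  4  5  6
  x  3  2  1  1  1  2  3  4  5
  d  4  3  2  2  2  1  2  3  4
  n  5  4  3  3  3  2  1  2  3
  o  6  5  4  4  4  3  2  1  2
The bottom-right entry gives D[6][8] = 2, so no sequence of fewer than 2 edits works. Backtracking through the table gives one optimal edit sequence (2 edits):
  lnxdno → lnpxdno (ins p @3)
  lnpxdno → lnpxdnod (ins d @8)
Edit distance = 2.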